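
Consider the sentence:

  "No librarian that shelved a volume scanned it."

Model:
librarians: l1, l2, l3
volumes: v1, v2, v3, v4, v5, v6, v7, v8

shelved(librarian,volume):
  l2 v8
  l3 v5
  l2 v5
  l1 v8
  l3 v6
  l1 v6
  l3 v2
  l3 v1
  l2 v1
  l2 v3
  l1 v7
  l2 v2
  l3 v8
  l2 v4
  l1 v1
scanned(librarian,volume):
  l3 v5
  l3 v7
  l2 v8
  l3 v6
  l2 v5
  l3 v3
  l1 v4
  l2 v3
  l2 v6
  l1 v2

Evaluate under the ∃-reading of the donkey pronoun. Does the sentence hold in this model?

False

"it" takes "a volume" as antecedent — a donkey pronoun bound across the clause boundary.
Truth condition: for no (l,v) with shelved(l,v) does scanned(l,v) hold.
Restrictor pairs — does the scope hold? (l1,v1):fails  (l1,v6):fails  (l1,v7):fails  (l1,v8):fails  (l2,v1):fails  (l2,v2):fails  (l2,v3):holds  (l2,v4):fails  (l2,v5):holds  (l2,v8):holds  (l3,v1):fails  (l3,v2):fails  (l3,v5):holds  (l3,v6):holds  (l3,v8):fails
Scope holds for 5 pair(s), so the sentence is false.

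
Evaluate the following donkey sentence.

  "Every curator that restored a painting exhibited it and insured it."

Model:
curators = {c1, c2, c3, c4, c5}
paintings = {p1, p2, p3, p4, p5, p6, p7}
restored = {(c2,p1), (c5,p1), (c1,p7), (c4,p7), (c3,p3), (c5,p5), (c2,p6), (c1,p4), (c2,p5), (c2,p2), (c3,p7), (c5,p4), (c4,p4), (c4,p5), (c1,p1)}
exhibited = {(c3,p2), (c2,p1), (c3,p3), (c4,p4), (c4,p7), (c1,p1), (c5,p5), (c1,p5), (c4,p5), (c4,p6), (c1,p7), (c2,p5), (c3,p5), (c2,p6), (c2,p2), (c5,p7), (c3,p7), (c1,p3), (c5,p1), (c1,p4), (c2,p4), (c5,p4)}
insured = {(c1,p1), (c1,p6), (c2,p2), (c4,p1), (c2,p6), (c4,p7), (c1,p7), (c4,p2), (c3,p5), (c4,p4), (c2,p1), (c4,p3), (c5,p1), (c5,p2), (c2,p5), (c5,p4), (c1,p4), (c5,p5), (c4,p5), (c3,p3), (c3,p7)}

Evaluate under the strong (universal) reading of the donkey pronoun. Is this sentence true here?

"it" takes "a painting" as antecedent — a donkey pronoun bound across the clause boundary.
Strong reading: for every (c,p) with restored(c,p), exhibited(c,p) ∧ insured(c,p).
Restrictor pairs: (c1,p1) ✓  (c1,p4) ✓  (c1,p7) ✓  (c2,p1) ✓  (c2,p2) ✓  (c2,p5) ✓  (c2,p6) ✓  (c3,p3) ✓  (c3,p7) ✓  (c4,p4) ✓  (c4,p5) ✓  (c4,p7) ✓  (c5,p1) ✓  (c5,p4) ✓  (c5,p5) ✓
Every restrictor pair satisfies the scope.

True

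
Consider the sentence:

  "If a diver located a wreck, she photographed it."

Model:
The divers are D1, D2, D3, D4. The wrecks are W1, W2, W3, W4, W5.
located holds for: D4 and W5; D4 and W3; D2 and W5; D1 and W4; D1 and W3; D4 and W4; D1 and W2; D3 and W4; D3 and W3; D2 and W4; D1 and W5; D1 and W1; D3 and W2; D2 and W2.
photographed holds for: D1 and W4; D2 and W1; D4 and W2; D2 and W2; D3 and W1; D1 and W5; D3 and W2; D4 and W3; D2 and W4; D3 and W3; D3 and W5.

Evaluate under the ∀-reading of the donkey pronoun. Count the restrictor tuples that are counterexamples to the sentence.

7

"it" takes "a wreck" as antecedent — a donkey pronoun bound across the clause boundary.
Strong reading: for every (d,w) with located(d,w), photographed(d,w).
Restrictor pairs: (D1,W1) ✗  (D1,W2) ✗  (D1,W3) ✗  (D1,W4) ✓  (D1,W5) ✓  (D2,W2) ✓  (D2,W4) ✓  (D2,W5) ✗  (D3,W2) ✓  (D3,W3) ✓  (D3,W4) ✗  (D4,W3) ✓  (D4,W4) ✗  (D4,W5) ✗
Counterexamples (restrictor pairs failing the scope): 7.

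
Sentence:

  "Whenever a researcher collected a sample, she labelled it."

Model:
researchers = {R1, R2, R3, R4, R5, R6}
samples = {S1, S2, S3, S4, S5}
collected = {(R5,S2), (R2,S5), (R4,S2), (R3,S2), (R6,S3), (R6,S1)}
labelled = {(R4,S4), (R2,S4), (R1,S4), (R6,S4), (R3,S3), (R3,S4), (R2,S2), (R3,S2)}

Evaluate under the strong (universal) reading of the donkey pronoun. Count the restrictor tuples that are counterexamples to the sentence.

5

"it" takes "a sample" as antecedent — a donkey pronoun bound across the clause boundary.
Strong reading: for every (r,s) with collected(r,s), labelled(r,s).
Restrictor pairs: (R2,S5) ✗  (R3,S2) ✓  (R4,S2) ✗  (R5,S2) ✗  (R6,S1) ✗  (R6,S3) ✗
Counterexamples (restrictor pairs failing the scope): 5.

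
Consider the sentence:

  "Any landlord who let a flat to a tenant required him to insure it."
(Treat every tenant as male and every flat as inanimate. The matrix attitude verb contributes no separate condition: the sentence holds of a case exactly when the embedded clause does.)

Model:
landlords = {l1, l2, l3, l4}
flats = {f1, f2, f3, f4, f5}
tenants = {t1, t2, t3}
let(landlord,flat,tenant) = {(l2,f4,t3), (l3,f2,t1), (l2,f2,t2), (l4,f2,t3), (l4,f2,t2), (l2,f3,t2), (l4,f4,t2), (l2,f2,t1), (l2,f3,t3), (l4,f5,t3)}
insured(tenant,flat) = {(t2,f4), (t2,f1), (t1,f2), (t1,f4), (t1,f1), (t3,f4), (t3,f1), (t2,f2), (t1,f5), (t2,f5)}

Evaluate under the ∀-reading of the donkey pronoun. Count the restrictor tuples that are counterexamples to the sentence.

"him" takes "a tenant" as antecedent and "it" takes "a flat"; both are donkey pronouns co-varying with the restrictor.
Strong reading: for every (l,f,t) with let(l,f,t), insured(t,f).
Restrictor triples: (l2,f2,t1)→insured(t1,f2) ✓  (l2,f2,t2)→insured(t2,f2) ✓  (l2,f3,t2)→insured(t2,f3) ✗  (l2,f3,t3)→insured(t3,f3) ✗  (l2,f4,t3)→insured(t3,f4) ✓  (l3,f2,t1)→insured(t1,f2) ✓  (l4,f2,t2)→insured(t2,f2) ✓  (l4,f2,t3)→insured(t3,f2) ✗  (l4,f4,t2)→insured(t2,f4) ✓  (l4,f5,t3)→insured(t3,f5) ✗
Counterexamples (restrictor triples failing the scope): 4.

4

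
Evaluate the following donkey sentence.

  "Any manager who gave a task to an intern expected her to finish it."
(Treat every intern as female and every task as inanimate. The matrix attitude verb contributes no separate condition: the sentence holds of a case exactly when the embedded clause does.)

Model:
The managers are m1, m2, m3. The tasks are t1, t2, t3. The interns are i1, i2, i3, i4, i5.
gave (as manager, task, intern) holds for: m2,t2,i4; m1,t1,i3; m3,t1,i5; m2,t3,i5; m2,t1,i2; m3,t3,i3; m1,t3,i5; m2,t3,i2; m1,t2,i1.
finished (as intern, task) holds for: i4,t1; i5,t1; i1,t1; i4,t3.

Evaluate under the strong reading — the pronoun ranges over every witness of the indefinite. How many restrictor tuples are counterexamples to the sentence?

8

"her" takes "an intern" as antecedent and "it" takes "a task"; both are donkey pronouns co-varying with the restrictor.
Strong reading: for every (m,t,i) with gave(m,t,i), finished(i,t).
Restrictor triples: (m1,t1,i3)→finished(i3,t1) ✗  (m1,t2,i1)→finished(i1,t2) ✗  (m1,t3,i5)→finished(i5,t3) ✗  (m2,t1,i2)→finished(i2,t1) ✗  (m2,t2,i4)→finished(i4,t2) ✗  (m2,t3,i2)→finished(i2,t3) ✗  (m2,t3,i5)→finished(i5,t3) ✗  (m3,t1,i5)→finished(i5,t1) ✓  (m3,t3,i3)→finished(i3,t3) ✗
Counterexamples (restrictor triples failing the scope): 8.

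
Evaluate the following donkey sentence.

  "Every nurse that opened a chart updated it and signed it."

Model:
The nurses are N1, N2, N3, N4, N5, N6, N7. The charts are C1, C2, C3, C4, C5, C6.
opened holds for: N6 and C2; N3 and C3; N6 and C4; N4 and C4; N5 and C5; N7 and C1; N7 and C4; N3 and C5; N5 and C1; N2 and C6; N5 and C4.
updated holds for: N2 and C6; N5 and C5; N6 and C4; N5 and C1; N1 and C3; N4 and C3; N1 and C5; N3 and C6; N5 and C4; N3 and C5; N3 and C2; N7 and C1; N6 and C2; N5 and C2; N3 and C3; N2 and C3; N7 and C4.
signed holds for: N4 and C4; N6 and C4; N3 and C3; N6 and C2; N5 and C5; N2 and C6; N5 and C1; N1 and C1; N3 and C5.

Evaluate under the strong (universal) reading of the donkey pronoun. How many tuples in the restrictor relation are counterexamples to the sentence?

4

"it" takes "a chart" as antecedent — a donkey pronoun bound across the clause boundary.
Strong reading: for every (n,c) with opened(n,c), updated(n,c) ∧ signed(n,c).
Restrictor pairs: (N2,C6) ✓  (N3,C3) ✓  (N3,C5) ✓  (N4,C4) ✗  (N5,C1) ✓  (N5,C4) ✗  (N5,C5) ✓  (N6,C2) ✓  (N6,C4) ✓  (N7,C1) ✗  (N7,C4) ✗
Counterexamples (restrictor pairs failing the scope): 4.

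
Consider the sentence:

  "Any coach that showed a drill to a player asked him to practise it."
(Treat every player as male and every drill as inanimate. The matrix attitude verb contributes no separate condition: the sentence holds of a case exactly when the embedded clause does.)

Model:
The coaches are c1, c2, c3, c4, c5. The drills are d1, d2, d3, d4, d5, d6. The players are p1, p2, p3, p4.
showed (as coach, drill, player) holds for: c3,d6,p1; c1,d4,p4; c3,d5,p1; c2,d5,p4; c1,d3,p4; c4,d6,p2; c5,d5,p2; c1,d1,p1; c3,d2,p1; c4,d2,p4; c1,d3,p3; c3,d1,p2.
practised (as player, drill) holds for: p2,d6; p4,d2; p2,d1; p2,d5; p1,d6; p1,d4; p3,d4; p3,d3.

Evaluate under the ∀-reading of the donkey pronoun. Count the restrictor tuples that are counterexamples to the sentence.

6

"him" takes "a player" as antecedent and "it" takes "a drill"; both are donkey pronouns co-varying with the restrictor.
Strong reading: for every (c,d,p) with showed(c,d,p), practised(p,d).
Restrictor triples: (c1,d1,p1)→practised(p1,d1) ✗  (c1,d3,p3)→practised(p3,d3) ✓  (c1,d3,p4)→practised(p4,d3) ✗  (c1,d4,p4)→practised(p4,d4) ✗  (c2,d5,p4)→practised(p4,d5) ✗  (c3,d1,p2)→practised(p2,d1) ✓  (c3,d2,p1)→practised(p1,d2) ✗  (c3,d5,p1)→practised(p1,d5) ✗  (c3,d6,p1)→practised(p1,d6) ✓  (c4,d2,p4)→practised(p4,d2) ✓  (c4,d6,p2)→practised(p2,d6) ✓  (c5,d5,p2)→practised(p2,d5) ✓
Counterexamples (restrictor triples failing the scope): 6.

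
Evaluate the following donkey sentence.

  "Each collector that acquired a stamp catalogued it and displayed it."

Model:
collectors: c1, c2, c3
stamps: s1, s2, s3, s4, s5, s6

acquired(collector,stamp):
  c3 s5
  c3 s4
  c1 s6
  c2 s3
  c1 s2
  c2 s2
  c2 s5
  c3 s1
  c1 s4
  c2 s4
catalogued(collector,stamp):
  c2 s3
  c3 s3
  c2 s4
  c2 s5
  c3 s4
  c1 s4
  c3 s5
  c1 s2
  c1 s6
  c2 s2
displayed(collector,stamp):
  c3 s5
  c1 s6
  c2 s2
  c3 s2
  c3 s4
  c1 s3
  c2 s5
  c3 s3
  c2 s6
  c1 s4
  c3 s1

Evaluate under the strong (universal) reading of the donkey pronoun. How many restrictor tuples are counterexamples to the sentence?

4

"it" takes "a stamp" as antecedent — a donkey pronoun bound across the clause boundary.
Strong reading: for every (c,s) with acquired(c,s), catalogued(c,s) ∧ displayed(c,s).
Restrictor pairs: (c1,s2) ✗  (c1,s4) ✓  (c1,s6) ✓  (c2,s2) ✓  (c2,s3) ✗  (c2,s4) ✗  (c2,s5) ✓  (c3,s1) ✗  (c3,s4) ✓  (c3,s5) ✓
Counterexamples (restrictor pairs failing the scope): 4.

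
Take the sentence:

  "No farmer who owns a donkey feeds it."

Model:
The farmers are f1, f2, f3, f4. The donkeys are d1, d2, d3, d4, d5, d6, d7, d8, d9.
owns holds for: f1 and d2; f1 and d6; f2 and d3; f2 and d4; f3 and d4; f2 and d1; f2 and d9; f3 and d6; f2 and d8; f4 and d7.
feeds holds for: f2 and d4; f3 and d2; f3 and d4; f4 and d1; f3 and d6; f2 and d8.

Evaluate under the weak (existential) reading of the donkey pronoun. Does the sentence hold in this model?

False

"it" takes "a donkey" as antecedent — a donkey pronoun bound across the clause boundary.
Truth condition: for no (f,d) with owns(f,d) does feeds(f,d) hold.
Restrictor pairs — does the scope hold? (f1,d2):fails  (f1,d6):fails  (f2,d1):fails  (f2,d3):fails  (f2,d4):holds  (f2,d8):holds  (f2,d9):fails  (f3,d4):holds  (f3,d6):holds  (f4,d7):fails
Scope holds for 4 pair(s), so the sentence is false.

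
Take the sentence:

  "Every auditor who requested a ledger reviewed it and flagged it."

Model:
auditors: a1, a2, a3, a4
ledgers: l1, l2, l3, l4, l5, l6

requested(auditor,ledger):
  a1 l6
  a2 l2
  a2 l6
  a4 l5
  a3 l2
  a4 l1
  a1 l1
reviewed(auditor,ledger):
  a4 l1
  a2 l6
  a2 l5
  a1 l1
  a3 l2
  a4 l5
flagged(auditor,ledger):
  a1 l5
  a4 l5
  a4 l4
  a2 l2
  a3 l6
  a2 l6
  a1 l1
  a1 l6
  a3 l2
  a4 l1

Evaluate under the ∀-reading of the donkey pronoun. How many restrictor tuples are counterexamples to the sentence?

2

"it" takes "a ledger" as antecedent — a donkey pronoun bound across the clause boundary.
Strong reading: for every (a,l) with requested(a,l), reviewed(a,l) ∧ flagged(a,l).
Restrictor pairs: (a1,l1) ✓  (a1,l6) ✗  (a2,l2) ✗  (a2,l6) ✓  (a3,l2) ✓  (a4,l1) ✓  (a4,l5) ✓
Counterexamples (restrictor pairs failing the scope): 2.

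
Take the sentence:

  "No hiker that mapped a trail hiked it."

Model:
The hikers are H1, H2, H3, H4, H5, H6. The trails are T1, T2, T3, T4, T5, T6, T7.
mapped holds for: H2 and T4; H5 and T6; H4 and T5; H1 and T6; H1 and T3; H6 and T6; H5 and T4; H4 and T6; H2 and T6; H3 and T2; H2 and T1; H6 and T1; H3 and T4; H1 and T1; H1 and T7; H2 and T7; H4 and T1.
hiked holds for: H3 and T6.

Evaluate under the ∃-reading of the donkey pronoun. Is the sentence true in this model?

"it" takes "a trail" as antecedent — a donkey pronoun bound across the clause boundary.
Truth condition: for no (h,t) with mapped(h,t) does hiked(h,t) hold.
Restrictor pairs — does the scope hold? (H1,T1):fails  (H1,T3):fails  (H1,T6):fails  (H1,T7):fails  (H2,T1):fails  (H2,T4):fails  (H2,T6):fails  (H2,T7):fails  (H3,T2):fails  (H3,T4):fails  (H4,T1):fails  (H4,T5):fails  (H4,T6):fails  (H5,T4):fails  (H5,T6):fails  (H6,T1):fails  (H6,T6):fails
Scope holds for no restrictor pair, so the sentence is true.

True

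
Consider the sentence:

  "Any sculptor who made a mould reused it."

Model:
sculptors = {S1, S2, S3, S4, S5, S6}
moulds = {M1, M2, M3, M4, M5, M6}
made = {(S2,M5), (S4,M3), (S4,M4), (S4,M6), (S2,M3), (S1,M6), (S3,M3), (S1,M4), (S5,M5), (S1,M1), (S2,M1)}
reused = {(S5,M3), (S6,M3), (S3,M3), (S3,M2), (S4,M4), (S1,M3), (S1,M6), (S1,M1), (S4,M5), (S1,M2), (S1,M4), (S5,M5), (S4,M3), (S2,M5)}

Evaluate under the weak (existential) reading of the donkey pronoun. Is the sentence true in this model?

True

"it" takes "a mould" as antecedent — a donkey pronoun bound across the clause boundary.
Weak reading: every sculptor s with some made-mould has at least one made-mould m such that reused(s,m).
Per sculptor: S1:✓  S2:✓  S3:✓  S4:✓  S5:✓
Every sculptor in the restrictor has a witness.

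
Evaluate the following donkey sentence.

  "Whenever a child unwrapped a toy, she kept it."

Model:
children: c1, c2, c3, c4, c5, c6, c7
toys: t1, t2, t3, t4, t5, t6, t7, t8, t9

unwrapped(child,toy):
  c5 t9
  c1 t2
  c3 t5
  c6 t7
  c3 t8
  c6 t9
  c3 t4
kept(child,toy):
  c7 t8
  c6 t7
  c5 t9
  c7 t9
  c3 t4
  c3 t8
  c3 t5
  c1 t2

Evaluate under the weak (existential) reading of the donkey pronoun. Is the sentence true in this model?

True

"it" takes "a toy" as antecedent — a donkey pronoun bound across the clause boundary.
Weak reading: every child c with some unwrapped-toy has at least one unwrapped-toy t such that kept(c,t).
Per child: c1:✓  c3:✓  c5:✓  c6:✓
Every child in the restrictor has a witness.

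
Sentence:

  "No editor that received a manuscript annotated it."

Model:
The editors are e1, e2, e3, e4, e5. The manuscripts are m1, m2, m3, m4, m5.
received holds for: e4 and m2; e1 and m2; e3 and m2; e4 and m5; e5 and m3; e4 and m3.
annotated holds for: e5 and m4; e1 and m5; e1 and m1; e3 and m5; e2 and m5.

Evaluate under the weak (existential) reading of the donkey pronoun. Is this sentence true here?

"it" takes "a manuscript" as antecedent — a donkey pronoun bound across the clause boundary.
Truth condition: for no (e,m) with received(e,m) does annotated(e,m) hold.
Restrictor pairs — does the scope hold? (e1,m2):fails  (e3,m2):fails  (e4,m2):fails  (e4,m3):fails  (e4,m5):fails  (e5,m3):fails
Scope holds for no restrictor pair, so the sentence is true.

True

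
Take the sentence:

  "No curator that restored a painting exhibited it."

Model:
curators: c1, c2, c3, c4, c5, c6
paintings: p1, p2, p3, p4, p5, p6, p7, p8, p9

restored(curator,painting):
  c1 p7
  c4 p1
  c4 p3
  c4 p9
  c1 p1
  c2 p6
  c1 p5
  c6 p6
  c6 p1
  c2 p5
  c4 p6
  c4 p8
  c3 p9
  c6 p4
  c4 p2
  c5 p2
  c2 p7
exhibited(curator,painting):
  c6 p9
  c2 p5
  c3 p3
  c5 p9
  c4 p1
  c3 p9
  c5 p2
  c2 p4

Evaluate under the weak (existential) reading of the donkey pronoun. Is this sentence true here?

"it" takes "a painting" as antecedent — a donkey pronoun bound across the clause boundary.
Truth condition: for no (c,p) with restored(c,p) does exhibited(c,p) hold.
Restrictor pairs — does the scope hold? (c1,p1):fails  (c1,p5):fails  (c1,p7):fails  (c2,p5):holds  (c2,p6):fails  (c2,p7):fails  (c3,p9):holds  (c4,p1):holds  (c4,p2):fails  (c4,p3):fails  (c4,p6):fails  (c4,p8):fails  (c4,p9):fails  (c5,p2):holds  (c6,p1):fails  (c6,p4):fails  (c6,p6):fails
Scope holds for 4 pair(s), so the sentence is false.

False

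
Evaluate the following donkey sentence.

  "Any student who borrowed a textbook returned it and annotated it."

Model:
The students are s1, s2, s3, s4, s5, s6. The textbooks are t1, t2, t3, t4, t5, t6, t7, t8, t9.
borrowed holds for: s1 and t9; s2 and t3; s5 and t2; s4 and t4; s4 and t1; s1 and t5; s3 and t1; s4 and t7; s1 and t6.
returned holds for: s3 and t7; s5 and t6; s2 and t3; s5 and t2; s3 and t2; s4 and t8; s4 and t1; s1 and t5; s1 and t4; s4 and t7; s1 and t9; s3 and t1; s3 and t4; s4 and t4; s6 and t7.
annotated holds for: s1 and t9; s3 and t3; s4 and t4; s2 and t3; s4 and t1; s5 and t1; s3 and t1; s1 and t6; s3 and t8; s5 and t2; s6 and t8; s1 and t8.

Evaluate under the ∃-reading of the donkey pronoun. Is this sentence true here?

"it" takes "a textbook" as antecedent — a donkey pronoun bound across the clause boundary.
Weak reading: every student s with some borrowed-textbook has at least one borrowed-textbook t such that returned(s,t) ∧ annotated(s,t).
Per student: s1:✓  s2:✓  s3:✓  s4:✓  s5:✓
Every student in the restrictor has a witness.

True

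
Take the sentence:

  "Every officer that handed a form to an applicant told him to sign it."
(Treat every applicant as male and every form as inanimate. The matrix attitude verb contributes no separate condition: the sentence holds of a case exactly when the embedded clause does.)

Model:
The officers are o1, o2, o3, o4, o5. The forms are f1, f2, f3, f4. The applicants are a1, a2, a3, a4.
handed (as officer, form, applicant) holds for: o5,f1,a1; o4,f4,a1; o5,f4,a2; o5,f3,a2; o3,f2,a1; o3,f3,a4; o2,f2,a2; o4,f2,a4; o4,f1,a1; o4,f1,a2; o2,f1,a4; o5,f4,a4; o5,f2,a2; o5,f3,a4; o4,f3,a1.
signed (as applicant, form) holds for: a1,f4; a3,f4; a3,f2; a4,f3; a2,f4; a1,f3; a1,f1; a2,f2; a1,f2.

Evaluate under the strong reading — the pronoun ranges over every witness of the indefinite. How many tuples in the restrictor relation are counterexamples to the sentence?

"him" takes "an applicant" as antecedent and "it" takes "a form"; both are donkey pronouns co-varying with the restrictor.
Strong reading: for every (o,f,a) with handed(o,f,a), signed(a,f).
Restrictor triples: (o2,f1,a4)→signed(a4,f1) ✗  (o2,f2,a2)→signed(a2,f2) ✓  (o3,f2,a1)→signed(a1,f2) ✓  (o3,f3,a4)→signed(a4,f3) ✓  (o4,f1,a1)→signed(a1,f1) ✓  (o4,f1,a2)→signed(a2,f1) ✗  (o4,f2,a4)→signed(a4,f2) ✗  (o4,f3,a1)→signed(a1,f3) ✓  (o4,f4,a1)→signed(a1,f4) ✓  (o5,f1,a1)→signed(a1,f1) ✓  (o5,f2,a2)→signed(a2,f2) ✓  (o5,f3,a2)→signed(a2,f3) ✗  (o5,f3,a4)→signed(a4,f3) ✓  (o5,f4,a2)→signed(a2,f4) ✓  (o5,f4,a4)→signed(a4,f4) ✗
Counterexamples (restrictor triples failing the scope): 5.

5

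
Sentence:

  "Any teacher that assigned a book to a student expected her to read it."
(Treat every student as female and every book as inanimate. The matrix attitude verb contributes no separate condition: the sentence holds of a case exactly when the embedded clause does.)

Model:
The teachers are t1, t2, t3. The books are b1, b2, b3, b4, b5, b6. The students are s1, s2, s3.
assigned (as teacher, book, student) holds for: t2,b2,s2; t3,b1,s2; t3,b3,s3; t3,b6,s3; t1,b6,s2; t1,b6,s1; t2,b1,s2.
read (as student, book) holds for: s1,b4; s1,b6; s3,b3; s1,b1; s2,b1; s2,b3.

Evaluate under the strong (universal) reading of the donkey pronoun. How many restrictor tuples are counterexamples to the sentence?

"her" takes "a student" as antecedent and "it" takes "a book"; both are donkey pronouns co-varying with the restrictor.
Strong reading: for every (t,b,s) with assigned(t,b,s), read(s,b).
Restrictor triples: (t1,b6,s1)→read(s1,b6) ✓  (t1,b6,s2)→read(s2,b6) ✗  (t2,b1,s2)→read(s2,b1) ✓  (t2,b2,s2)→read(s2,b2) ✗  (t3,b1,s2)→read(s2,b1) ✓  (t3,b3,s3)→read(s3,b3) ✓  (t3,b6,s3)→read(s3,b6) ✗
Counterexamples (restrictor triples failing the scope): 3.

3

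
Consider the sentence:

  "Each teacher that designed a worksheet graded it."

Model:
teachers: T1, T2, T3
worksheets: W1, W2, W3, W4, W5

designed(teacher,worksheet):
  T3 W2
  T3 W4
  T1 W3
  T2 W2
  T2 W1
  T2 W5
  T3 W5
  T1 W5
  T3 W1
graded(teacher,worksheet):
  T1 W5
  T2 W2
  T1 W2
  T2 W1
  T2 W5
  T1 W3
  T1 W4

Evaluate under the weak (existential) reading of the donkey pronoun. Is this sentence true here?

"it" takes "a worksheet" as antecedent — a donkey pronoun bound across the clause boundary.
Weak reading: every teacher t with some designed-worksheet has at least one designed-worksheet w such that graded(t,w).
Per teacher: T1:✓  T2:✓  T3:✗
T3 has no witness among its designed-worksheets.

False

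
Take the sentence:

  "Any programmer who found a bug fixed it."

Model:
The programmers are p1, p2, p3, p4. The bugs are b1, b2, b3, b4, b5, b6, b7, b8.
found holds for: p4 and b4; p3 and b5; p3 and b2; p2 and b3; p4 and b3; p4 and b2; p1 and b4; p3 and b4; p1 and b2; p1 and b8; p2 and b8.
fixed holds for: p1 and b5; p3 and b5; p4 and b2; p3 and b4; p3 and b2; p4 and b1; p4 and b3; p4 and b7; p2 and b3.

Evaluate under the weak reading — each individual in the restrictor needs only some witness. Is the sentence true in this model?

"it" takes "a bug" as antecedent — a donkey pronoun bound across the clause boundary.
Weak reading: every programmer p with some found-bug has at least one found-bug b such that fixed(p,b).
Per programmer: p1:✗  p2:✓  p3:✓  p4:✓
p1 has no witness among its found-bugs.

False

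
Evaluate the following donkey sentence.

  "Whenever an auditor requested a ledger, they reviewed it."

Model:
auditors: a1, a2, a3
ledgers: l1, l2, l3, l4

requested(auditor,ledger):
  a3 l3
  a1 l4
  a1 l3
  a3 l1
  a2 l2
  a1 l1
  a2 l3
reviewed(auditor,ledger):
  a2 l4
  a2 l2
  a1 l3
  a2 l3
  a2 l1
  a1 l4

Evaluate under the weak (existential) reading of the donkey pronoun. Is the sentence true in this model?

"it" takes "a ledger" as antecedent — a donkey pronoun bound across the clause boundary.
Weak reading: every auditor a with some requested-ledger has at least one requested-ledger l such that reviewed(a,l).
Per auditor: a1:✓  a2:✓  a3:✗
a3 has no witness among its requested-ledgers.

False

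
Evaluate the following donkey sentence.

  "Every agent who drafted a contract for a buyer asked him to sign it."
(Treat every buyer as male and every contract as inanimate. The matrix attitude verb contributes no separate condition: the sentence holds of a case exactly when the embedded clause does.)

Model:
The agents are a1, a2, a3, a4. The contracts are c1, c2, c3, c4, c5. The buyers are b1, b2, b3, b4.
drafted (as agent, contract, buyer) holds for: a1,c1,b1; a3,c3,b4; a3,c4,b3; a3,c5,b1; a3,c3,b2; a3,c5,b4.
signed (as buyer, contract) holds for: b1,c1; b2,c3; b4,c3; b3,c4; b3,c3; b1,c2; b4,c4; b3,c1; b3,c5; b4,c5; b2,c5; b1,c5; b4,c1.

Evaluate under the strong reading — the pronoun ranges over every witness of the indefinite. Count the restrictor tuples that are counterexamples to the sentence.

"him" takes "a buyer" as antecedent and "it" takes "a contract"; both are donkey pronouns co-varying with the restrictor.
Strong reading: for every (a,c,b) with drafted(a,c,b), signed(b,c).
Restrictor triples: (a1,c1,b1)→signed(b1,c1) ✓  (a3,c3,b2)→signed(b2,c3) ✓  (a3,c3,b4)→signed(b4,c3) ✓  (a3,c4,b3)→signed(b3,c4) ✓  (a3,c5,b1)→signed(b1,c5) ✓  (a3,c5,b4)→signed(b4,c5) ✓
Counterexamples (restrictor triples failing the scope): 0.

0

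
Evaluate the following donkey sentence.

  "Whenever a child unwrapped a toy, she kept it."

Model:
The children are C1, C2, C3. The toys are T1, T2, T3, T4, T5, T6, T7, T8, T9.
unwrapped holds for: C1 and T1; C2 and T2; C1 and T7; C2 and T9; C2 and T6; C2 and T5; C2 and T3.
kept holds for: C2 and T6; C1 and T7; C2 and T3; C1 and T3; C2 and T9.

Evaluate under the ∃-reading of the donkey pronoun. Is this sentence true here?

True

"it" takes "a toy" as antecedent — a donkey pronoun bound across the clause boundary.
Weak reading: every child c with some unwrapped-toy has at least one unwrapped-toy t such that kept(c,t).
Per child: C1:✓  C2:✓
Every child in the restrictor has a witness.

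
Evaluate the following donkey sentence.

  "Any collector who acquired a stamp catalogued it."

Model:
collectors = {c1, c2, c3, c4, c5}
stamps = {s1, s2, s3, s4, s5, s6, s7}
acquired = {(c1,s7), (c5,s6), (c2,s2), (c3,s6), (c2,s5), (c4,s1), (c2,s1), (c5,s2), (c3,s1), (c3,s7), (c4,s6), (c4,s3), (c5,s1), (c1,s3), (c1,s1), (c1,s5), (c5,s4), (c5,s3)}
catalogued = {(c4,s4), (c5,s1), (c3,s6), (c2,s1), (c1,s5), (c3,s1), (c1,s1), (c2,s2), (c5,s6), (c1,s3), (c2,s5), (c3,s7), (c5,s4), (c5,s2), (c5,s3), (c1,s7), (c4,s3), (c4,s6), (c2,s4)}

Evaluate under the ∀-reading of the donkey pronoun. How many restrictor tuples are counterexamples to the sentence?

"it" takes "a stamp" as antecedent — a donkey pronoun bound across the clause boundary.
Strong reading: for every (c,s) with acquired(c,s), catalogued(c,s).
Restrictor pairs: (c1,s1) ✓  (c1,s3) ✓  (c1,s5) ✓  (c1,s7) ✓  (c2,s1) ✓  (c2,s2) ✓  (c2,s5) ✓  (c3,s1) ✓  (c3,s6) ✓  (c3,s7) ✓  (c4,s1) ✗  (c4,s3) ✓  (c4,s6) ✓  (c5,s1) ✓  (c5,s2) ✓  (c5,s3) ✓  (c5,s4) ✓  (c5,s6) ✓
Counterexamples (restrictor pairs failing the scope): 1.

1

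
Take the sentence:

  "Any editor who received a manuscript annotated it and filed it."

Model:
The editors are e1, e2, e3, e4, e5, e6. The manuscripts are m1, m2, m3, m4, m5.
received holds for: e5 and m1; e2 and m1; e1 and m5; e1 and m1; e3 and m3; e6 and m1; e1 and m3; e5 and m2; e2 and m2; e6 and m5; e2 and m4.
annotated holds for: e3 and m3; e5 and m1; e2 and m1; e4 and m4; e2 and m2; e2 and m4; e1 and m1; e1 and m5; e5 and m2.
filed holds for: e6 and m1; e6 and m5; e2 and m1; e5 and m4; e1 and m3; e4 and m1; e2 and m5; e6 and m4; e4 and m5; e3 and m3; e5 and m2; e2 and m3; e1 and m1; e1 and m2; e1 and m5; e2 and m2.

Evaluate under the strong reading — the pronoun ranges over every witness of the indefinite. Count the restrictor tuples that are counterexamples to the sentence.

"it" takes "a manuscript" as antecedent — a donkey pronoun bound across the clause boundary.
Strong reading: for every (e,m) with received(e,m), annotated(e,m) ∧ filed(e,m).
Restrictor pairs: (e1,m1) ✓  (e1,m3) ✗  (e1,m5) ✓  (e2,m1) ✓  (e2,m2) ✓  (e2,m4) ✗  (e3,m3) ✓  (e5,m1) ✗  (e5,m2) ✓  (e6,m1) ✗  (e6,m5) ✗
Counterexamples (restrictor pairs failing the scope): 5.

5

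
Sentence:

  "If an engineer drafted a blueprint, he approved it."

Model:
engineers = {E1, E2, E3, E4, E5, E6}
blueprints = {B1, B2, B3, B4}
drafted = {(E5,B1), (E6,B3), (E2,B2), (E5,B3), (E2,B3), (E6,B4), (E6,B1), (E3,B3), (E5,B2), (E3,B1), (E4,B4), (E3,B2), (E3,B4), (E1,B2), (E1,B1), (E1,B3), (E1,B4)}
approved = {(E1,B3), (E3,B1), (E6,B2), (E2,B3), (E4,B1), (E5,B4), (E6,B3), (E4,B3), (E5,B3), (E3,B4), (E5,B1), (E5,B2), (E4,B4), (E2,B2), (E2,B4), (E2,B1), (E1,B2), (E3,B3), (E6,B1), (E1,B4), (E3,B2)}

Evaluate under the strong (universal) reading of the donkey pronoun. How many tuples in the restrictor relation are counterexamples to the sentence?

"it" takes "a blueprint" as antecedent — a donkey pronoun bound across the clause boundary.
Strong reading: for every (e,b) with drafted(e,b), approved(e,b).
Restrictor pairs: (E1,B1) ✗  (E1,B2) ✓  (E1,B3) ✓  (E1,B4) ✓  (E2,B2) ✓  (E2,B3) ✓  (E3,B1) ✓  (E3,B2) ✓  (E3,B3) ✓  (E3,B4) ✓  (E4,B4) ✓  (E5,B1) ✓  (E5,B2) ✓  (E5,B3) ✓  (E6,B1) ✓  (E6,B3) ✓  (E6,B4) ✗
Counterexamples (restrictor pairs failing the scope): 2.

2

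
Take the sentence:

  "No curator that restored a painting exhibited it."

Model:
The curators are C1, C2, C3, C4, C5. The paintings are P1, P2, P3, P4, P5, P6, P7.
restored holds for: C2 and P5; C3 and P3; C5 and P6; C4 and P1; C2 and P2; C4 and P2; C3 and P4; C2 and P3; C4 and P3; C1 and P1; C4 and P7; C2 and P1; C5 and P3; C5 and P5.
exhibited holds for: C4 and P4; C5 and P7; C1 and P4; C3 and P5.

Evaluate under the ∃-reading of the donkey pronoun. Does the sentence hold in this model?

True

"it" takes "a painting" as antecedent — a donkey pronoun bound across the clause boundary.
Truth condition: for no (c,p) with restored(c,p) does exhibited(c,p) hold.
Restrictor pairs — does the scope hold? (C1,P1):fails  (C2,P1):fails  (C2,P2):fails  (C2,P3):fails  (C2,P5):fails  (C3,P3):fails  (C3,P4):fails  (C4,P1):fails  (C4,P2):fails  (C4,P3):fails  (C4,P7):fails  (C5,P3):fails  (C5,P5):fails  (C5,P6):fails
Scope holds for no restrictor pair, so the sentence is true.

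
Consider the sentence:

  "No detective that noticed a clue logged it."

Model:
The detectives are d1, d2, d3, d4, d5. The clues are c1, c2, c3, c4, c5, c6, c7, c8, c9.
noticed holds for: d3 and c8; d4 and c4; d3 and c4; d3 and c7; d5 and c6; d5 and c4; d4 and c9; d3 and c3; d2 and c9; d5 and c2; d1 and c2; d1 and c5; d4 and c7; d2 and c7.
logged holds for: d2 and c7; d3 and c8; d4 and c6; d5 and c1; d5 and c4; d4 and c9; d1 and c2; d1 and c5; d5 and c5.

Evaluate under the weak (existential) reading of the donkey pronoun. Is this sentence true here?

False

"it" takes "a clue" as antecedent — a donkey pronoun bound across the clause boundary.
Truth condition: for no (d,c) with noticed(d,c) does logged(d,c) hold.
Restrictor pairs — does the scope hold? (d1,c2):holds  (d1,c5):holds  (d2,c7):holds  (d2,c9):fails  (d3,c3):fails  (d3,c4):fails  (d3,c7):fails  (d3,c8):holds  (d4,c4):fails  (d4,c7):fails  (d4,c9):holds  (d5,c2):fails  (d5,c4):holds  (d5,c6):fails
Scope holds for 6 pair(s), so the sentence is false.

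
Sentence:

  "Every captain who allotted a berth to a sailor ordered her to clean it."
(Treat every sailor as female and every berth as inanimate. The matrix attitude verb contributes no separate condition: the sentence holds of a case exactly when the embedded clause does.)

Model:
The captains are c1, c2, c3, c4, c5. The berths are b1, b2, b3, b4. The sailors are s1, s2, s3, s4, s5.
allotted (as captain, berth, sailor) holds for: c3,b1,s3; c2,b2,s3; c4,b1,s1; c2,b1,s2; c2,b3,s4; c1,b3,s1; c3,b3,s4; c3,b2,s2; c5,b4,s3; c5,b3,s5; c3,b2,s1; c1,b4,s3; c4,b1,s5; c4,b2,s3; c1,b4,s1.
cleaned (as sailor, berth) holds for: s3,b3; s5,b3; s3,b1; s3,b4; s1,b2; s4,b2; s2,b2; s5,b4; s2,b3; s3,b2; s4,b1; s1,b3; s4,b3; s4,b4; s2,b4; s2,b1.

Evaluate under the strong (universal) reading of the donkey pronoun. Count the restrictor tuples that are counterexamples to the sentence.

3

"her" takes "a sailor" as antecedent and "it" takes "a berth"; both are donkey pronouns co-varying with the restrictor.
Strong reading: for every (c,b,s) with allotted(c,b,s), cleaned(s,b).
Restrictor triples: (c1,b3,s1)→cleaned(s1,b3) ✓  (c1,b4,s1)→cleaned(s1,b4) ✗  (c1,b4,s3)→cleaned(s3,b4) ✓  (c2,b1,s2)→cleaned(s2,b1) ✓  (c2,b2,s3)→cleaned(s3,b2) ✓  (c2,b3,s4)→cleaned(s4,b3) ✓  (c3,b1,s3)→cleaned(s3,b1) ✓  (c3,b2,s1)→cleaned(s1,b2) ✓  (c3,b2,s2)→cleaned(s2,b2) ✓  (c3,b3,s4)→cleaned(s4,b3) ✓  (c4,b1,s1)→cleaned(s1,b1) ✗  (c4,b1,s5)→cleaned(s5,b1) ✗  (c4,b2,s3)→cleaned(s3,b2) ✓  (c5,b3,s5)→cleaned(s5,b3) ✓  (c5,b4,s3)→cleaned(s3,b4) ✓
Counterexamples (restrictor triples failing the scope): 3.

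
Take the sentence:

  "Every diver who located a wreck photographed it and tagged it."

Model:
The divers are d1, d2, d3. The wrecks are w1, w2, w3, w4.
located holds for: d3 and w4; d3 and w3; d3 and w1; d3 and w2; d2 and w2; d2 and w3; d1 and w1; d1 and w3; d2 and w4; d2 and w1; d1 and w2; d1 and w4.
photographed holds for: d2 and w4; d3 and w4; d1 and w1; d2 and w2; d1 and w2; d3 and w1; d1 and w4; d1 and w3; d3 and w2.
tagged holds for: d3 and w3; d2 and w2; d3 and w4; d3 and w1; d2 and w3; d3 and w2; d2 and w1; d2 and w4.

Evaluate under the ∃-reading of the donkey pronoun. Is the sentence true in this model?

False

"it" takes "a wreck" as antecedent — a donkey pronoun bound across the clause boundary.
Weak reading: every diver d with some located-wreck has at least one located-wreck w such that photographed(d,w) ∧ tagged(d,w).
Per diver: d1:✗  d2:✓  d3:✓
d1 has no witness among its located-wrecks.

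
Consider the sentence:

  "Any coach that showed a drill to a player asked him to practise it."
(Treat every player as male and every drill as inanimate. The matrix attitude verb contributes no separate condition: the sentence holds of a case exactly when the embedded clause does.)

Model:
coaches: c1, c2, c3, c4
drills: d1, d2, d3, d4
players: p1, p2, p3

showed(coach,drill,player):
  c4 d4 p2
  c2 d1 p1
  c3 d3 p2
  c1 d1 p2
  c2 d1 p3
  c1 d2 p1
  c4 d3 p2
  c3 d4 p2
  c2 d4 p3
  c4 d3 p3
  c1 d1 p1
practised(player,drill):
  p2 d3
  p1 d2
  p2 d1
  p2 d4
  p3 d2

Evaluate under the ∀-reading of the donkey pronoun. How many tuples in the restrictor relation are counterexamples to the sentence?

"him" takes "a player" as antecedent and "it" takes "a drill"; both are donkey pronouns co-varying with the restrictor.
Strong reading: for every (c,d,p) with showed(c,d,p), practised(p,d).
Restrictor triples: (c1,d1,p1)→practised(p1,d1) ✗  (c1,d1,p2)→practised(p2,d1) ✓  (c1,d2,p1)→practised(p1,d2) ✓  (c2,d1,p1)→practised(p1,d1) ✗  (c2,d1,p3)→practised(p3,d1) ✗  (c2,d4,p3)→practised(p3,d4) ✗  (c3,d3,p2)→practised(p2,d3) ✓  (c3,d4,p2)→practised(p2,d4) ✓  (c4,d3,p2)→practised(p2,d3) ✓  (c4,d3,p3)→practised(p3,d3) ✗  (c4,d4,p2)→practised(p2,d4) ✓
Counterexamples (restrictor triples failing the scope): 5.

5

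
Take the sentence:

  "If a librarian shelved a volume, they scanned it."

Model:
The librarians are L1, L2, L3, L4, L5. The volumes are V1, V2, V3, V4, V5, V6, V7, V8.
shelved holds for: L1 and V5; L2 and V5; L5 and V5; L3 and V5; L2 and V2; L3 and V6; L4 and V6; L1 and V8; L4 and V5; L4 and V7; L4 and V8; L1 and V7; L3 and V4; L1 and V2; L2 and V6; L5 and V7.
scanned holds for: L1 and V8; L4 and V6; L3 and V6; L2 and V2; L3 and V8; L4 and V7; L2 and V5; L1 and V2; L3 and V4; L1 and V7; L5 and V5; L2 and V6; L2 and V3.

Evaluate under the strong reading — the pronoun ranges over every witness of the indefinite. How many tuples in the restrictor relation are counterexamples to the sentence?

5

"it" takes "a volume" as antecedent — a donkey pronoun bound across the clause boundary.
Strong reading: for every (l,v) with shelved(l,v), scanned(l,v).
Restrictor pairs: (L1,V2) ✓  (L1,V5) ✗  (L1,V7) ✓  (L1,V8) ✓  (L2,V2) ✓  (L2,V5) ✓  (L2,V6) ✓  (L3,V4) ✓  (L3,V5) ✗  (L3,V6) ✓  (L4,V5) ✗  (L4,V6) ✓  (L4,V7) ✓  (L4,V8) ✗  (L5,V5) ✓  (L5,V7) ✗
Counterexamples (restrictor pairs failing the scope): 5.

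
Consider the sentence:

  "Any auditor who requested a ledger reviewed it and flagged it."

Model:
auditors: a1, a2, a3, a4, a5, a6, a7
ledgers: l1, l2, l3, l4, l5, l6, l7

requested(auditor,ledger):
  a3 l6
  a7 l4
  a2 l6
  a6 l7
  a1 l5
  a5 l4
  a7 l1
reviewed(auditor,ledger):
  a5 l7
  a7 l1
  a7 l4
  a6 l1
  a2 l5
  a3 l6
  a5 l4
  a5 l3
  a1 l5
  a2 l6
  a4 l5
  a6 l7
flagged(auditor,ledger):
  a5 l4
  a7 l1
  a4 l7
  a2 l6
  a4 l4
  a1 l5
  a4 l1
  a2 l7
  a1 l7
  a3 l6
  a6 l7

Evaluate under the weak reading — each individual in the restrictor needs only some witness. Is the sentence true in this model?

True

"it" takes "a ledger" as antecedent — a donkey pronoun bound across the clause boundary.
Weak reading: every auditor a with some requested-ledger has at least one requested-ledger l such that reviewed(a,l) ∧ flagged(a,l).
Per auditor: a1:✓  a2:✓  a3:✓  a5:✓  a6:✓  a7:✓
Every auditor in the restrictor has a witness.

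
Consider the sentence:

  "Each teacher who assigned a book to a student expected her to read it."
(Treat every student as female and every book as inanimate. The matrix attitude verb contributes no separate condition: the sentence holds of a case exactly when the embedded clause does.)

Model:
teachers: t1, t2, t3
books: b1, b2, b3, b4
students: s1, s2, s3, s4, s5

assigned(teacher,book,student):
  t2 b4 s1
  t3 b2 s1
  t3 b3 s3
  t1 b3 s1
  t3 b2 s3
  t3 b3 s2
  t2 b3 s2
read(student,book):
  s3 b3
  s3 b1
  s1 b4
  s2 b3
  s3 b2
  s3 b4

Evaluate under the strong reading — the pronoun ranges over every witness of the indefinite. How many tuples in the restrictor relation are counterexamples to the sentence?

"her" takes "a student" as antecedent and "it" takes "a book"; both are donkey pronouns co-varying with the restrictor.
Strong reading: for every (t,b,s) with assigned(t,b,s), read(s,b).
Restrictor triples: (t1,b3,s1)→read(s1,b3) ✗  (t2,b3,s2)→read(s2,b3) ✓  (t2,b4,s1)→read(s1,b4) ✓  (t3,b2,s1)→read(s1,b2) ✗  (t3,b2,s3)→read(s3,b2) ✓  (t3,b3,s2)→read(s2,b3) ✓  (t3,b3,s3)→read(s3,b3) ✓
Counterexamples (restrictor triples failing the scope): 2.

2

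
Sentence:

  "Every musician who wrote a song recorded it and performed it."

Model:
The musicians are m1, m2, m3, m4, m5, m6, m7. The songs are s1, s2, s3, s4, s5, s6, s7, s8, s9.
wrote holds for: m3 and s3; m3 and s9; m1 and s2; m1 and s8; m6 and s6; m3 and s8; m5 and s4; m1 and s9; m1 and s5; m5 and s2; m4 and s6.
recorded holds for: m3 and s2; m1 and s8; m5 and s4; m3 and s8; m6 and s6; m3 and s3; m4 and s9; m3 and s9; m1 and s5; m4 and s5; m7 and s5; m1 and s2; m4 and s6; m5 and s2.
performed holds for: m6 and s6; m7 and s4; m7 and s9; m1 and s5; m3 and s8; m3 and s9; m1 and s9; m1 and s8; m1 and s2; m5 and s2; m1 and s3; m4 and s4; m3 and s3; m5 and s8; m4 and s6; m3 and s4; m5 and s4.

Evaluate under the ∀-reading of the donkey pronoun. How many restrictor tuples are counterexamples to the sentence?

1

"it" takes "a song" as antecedent — a donkey pronoun bound across the clause boundary.
Strong reading: for every (m,s) with wrote(m,s), recorded(m,s) ∧ performed(m,s).
Restrictor pairs: (m1,s2) ✓  (m1,s5) ✓  (m1,s8) ✓  (m1,s9) ✗  (m3,s3) ✓  (m3,s8) ✓  (m3,s9) ✓  (m4,s6) ✓  (m5,s2) ✓  (m5,s4) ✓  (m6,s6) ✓
Counterexamples (restrictor pairs failing the scope): 1.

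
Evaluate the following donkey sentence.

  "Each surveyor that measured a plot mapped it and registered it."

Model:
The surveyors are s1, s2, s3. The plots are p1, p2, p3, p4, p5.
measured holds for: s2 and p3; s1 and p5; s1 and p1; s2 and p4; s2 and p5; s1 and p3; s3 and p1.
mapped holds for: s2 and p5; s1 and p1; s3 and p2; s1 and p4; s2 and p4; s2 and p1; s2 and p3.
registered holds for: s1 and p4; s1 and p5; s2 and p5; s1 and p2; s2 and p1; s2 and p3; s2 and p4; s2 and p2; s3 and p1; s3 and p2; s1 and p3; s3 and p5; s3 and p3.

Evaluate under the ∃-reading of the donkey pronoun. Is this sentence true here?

"it" takes "a plot" as antecedent — a donkey pronoun bound across the clause boundary.
Weak reading: every surveyor s with some measured-plot has at least one measured-plot p such that mapped(s,p) ∧ registered(s,p).
Per surveyor: s1:✗  s2:✓  s3:✗
s1 has no witness among its measured-plots.

False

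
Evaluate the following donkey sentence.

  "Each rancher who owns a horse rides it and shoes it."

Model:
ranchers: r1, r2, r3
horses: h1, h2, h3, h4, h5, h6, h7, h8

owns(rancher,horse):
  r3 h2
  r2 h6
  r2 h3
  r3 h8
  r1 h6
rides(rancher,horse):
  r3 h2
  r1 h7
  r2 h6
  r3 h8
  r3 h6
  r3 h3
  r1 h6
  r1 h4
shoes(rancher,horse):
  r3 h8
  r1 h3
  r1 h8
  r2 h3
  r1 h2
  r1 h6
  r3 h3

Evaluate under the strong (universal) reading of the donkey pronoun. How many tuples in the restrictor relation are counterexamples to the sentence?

"it" takes "a horse" as antecedent — a donkey pronoun bound across the clause boundary.
Strong reading: for every (r,h) with owns(r,h), rides(r,h) ∧ shoes(r,h).
Restrictor pairs: (r1,h6) ✓  (r2,h3) ✗  (r2,h6) ✗  (r3,h2) ✗  (r3,h8) ✓
Counterexamples (restrictor pairs failing the scope): 3.

3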